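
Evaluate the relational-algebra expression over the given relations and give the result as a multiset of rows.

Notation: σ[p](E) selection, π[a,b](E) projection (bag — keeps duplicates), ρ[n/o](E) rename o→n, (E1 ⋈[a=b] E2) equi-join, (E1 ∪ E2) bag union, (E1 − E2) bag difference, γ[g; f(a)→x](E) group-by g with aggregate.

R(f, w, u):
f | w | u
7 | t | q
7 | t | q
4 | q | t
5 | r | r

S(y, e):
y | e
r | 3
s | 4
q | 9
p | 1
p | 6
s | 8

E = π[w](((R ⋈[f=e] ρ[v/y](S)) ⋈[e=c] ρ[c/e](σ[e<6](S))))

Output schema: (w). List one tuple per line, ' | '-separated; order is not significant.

Row counts bottom-up:
  R → 4
  S → 6
  ρ[v/y](S) → 6
  (R ⋈[f=e] ρ[v/y](S)) → 1
  S → 6
  σ[e<6](S) → 3
  ρ[c/e](σ[e<6](S)) → 3
  ((R ⋈[f=e] ρ[v/y](S)) ⋈[e=c] ρ[c/e](σ[e<6](S))) → 1
  π[w](((R ⋈[f=e] ρ[v/y](S)) ⋈[e=c] ρ[c/e](σ[e<6](S)))) → 1

== RESULT ==
w
q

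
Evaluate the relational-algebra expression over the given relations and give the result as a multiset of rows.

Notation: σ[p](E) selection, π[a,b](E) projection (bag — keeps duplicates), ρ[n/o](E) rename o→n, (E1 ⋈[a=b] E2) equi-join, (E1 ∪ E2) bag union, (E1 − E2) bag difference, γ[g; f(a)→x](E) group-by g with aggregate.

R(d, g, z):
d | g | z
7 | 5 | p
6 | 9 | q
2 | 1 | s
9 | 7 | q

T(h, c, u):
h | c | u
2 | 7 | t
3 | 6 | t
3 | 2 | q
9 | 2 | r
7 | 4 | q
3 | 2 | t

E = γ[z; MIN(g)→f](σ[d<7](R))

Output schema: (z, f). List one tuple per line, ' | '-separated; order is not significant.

Per-node cardinality:
  R → 4
  σ[d<7](R) → 2
  γ[z; MIN(g)→f](σ[d<7](R)) → 2

== RESULT ==
z | f
q | 9
s | 1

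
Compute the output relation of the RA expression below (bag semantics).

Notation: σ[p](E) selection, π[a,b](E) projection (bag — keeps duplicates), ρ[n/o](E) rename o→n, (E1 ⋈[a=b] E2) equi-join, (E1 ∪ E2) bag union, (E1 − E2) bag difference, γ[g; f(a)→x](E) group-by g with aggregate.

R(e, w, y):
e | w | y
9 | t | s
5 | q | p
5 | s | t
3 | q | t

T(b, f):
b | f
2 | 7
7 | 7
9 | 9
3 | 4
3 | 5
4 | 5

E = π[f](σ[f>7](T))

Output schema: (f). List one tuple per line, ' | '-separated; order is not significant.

Row counts bottom-up:
  T → 6
  σ[f>7](T) → 1
  π[f](σ[f>7](T)) → 1

== RESULT ==
f
9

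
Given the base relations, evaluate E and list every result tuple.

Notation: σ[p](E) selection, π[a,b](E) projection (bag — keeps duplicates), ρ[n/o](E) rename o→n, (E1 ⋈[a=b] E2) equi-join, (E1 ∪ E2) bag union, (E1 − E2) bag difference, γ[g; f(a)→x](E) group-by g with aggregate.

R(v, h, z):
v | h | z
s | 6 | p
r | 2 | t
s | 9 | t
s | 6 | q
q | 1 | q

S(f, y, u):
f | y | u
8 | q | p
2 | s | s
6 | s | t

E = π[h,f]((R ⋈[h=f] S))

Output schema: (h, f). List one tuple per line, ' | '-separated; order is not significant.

Subexpression sizes:
  R → 5
  S → 3
  (R ⋈[h=f] S) → 3
  π[h,f]((R ⋈[h=f] S)) → 3

== RESULT ==
h | f
2 | 2
6 | 6
6 | 6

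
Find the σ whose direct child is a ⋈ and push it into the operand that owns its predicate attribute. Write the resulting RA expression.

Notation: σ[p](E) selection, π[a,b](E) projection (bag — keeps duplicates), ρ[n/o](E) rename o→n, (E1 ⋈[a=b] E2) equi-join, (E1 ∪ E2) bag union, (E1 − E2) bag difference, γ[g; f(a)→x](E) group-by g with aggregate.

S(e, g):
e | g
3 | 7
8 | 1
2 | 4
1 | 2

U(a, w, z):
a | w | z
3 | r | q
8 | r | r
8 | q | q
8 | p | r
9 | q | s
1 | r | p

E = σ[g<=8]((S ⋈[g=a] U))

σ filters on g, owned by the left side.
E' = (σ[g<=8](S) ⋈[g=a] U)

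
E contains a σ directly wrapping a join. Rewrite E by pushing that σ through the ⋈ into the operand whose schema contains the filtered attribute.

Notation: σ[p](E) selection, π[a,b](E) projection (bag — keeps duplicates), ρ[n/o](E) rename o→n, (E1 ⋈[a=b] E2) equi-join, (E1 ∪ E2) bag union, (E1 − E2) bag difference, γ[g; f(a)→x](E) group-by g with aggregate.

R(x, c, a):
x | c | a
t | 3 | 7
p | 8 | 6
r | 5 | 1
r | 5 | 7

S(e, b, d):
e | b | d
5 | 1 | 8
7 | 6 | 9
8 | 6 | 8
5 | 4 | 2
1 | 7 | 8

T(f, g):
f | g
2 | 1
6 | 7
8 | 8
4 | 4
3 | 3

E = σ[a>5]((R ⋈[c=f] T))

σ filters on a, owned by the left side.
E' = (σ[a>5](R) ⋈[c=f] T)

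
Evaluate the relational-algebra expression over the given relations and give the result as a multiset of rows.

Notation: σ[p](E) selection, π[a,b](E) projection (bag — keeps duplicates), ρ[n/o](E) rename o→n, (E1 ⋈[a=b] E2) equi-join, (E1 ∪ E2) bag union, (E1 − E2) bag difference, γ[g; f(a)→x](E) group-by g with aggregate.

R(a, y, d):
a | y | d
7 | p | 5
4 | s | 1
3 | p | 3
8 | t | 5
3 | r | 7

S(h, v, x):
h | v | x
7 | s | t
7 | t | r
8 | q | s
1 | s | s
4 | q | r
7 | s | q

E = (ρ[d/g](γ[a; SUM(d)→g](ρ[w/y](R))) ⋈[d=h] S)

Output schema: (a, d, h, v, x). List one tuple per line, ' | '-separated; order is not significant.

Row counts bottom-up:
  R → 5
  ρ[w/y](R) → 5
  γ[a; SUM(d)→g](ρ[w/y](R)) → 4
  ρ[d/g](γ[a; SUM(d)→g](ρ[w/y](R))) → 4
  S → 6
  (ρ[d/g](γ[a; SUM(d)→g](ρ[w/y](R))) ⋈[d=h] S) → 1

== RESULT ==
a | d | h | v | x
4 | 1 | 1 | s | s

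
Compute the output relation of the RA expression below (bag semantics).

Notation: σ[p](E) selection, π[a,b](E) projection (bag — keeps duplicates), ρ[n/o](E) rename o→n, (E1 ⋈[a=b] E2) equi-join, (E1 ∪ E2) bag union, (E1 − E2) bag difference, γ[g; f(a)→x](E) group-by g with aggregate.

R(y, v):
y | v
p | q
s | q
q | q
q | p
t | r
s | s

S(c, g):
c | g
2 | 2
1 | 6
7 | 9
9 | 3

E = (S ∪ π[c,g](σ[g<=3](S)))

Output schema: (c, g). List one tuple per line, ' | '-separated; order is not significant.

Row counts bottom-up:
  S → 4
  S → 4
  σ[g<=3](S) → 2
  π[c,g](σ[g<=3](S)) → 2
  (S ∪ π[c,g](σ[g<=3](S))) → 6

== RESULT ==
c | g
1 | 6
2 | 2
2 | 2
7 | 9
9 | 3
9 | 3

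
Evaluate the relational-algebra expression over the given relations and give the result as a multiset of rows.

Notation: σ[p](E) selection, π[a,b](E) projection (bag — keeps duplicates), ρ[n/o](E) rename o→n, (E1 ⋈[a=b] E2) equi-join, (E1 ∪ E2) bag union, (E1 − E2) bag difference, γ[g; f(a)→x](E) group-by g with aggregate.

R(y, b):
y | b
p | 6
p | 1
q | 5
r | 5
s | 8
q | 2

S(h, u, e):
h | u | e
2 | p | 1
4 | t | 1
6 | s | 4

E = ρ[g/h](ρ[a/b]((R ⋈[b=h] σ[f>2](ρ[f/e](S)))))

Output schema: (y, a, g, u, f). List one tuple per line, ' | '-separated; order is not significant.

Stepwise |·|:
  R → 6
  S → 3
  ρ[f/e](S) → 3
  σ[f>2](ρ[f/e](S)) → 1
  (R ⋈[b=h] σ[f>2](ρ[f/e](S))) → 1
  ρ[a/b]((R ⋈[b=h] σ[f>2](ρ[f/e](S)))) → 1
  ρ[g/h](ρ[a/b]((R ⋈[b=h] σ[f>2](ρ[f/e](S))))) → 1

== RESULT ==
y | a | g | u | f
p | 6 | 6 | s | 4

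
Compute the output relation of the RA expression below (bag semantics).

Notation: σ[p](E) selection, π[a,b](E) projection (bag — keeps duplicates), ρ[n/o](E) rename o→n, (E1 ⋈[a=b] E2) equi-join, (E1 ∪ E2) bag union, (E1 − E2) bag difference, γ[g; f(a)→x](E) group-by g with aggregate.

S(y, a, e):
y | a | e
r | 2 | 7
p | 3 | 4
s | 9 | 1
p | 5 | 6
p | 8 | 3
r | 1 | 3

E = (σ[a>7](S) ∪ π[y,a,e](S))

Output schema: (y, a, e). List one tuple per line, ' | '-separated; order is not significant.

Row counts bottom-up:
  S → 6
  σ[a>7](S) → 2
  S → 6
  π[y,a,e](S) → 6
  (σ[a>7](S) ∪ π[y,a,e](S)) → 8

== RESULT ==
y | a | e
p | 3 | 4
p | 5 | 6
p | 8 | 3
p | 8 | 3
r | 1 | 3
r | 2 | 7
s | 9 | 1
s | 9 | 1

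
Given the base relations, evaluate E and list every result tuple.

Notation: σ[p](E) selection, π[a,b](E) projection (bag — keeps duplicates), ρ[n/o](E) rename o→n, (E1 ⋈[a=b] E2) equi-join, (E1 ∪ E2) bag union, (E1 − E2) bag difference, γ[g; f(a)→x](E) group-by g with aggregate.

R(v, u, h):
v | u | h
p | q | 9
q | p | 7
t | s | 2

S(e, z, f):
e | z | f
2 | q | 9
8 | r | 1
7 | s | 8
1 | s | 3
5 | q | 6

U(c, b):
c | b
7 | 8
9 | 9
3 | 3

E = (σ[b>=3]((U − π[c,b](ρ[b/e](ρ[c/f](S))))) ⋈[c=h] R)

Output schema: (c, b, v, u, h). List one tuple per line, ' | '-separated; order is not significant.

Row counts bottom-up:
  U → 3
  S → 5
  ρ[c/f](S) → 5
  ρ[b/e](ρ[c/f](S)) → 5
  π[c,b](ρ[b/e](ρ[c/f](S))) → 5
  (U − π[c,b](ρ[b/e](ρ[c/f](S)))) → 3
  σ[b>=3]((U − π[c,b](ρ[b/e](ρ[c/f](S))))) → 3
  R → 3
  (σ[b>=3]((U − π[c,b](ρ[b/e](ρ[c/f](S))))) ⋈[c=h] R) → 2

== RESULT ==
c | b | v | u | h
7 | 8 | q | p | 7
9 | 9 | p | q | 9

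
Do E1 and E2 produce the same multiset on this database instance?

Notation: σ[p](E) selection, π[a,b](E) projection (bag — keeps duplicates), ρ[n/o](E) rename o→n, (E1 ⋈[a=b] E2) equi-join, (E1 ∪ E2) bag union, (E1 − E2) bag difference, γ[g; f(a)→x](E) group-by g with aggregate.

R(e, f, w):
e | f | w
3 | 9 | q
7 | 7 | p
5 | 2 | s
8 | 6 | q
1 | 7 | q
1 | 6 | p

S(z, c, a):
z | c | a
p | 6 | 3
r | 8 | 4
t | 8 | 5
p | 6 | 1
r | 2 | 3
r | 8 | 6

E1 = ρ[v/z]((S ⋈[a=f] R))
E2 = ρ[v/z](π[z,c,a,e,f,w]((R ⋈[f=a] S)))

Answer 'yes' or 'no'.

E1 per-node cardinality:
  S → 6
  R → 6
  (S ⋈[a=f] R) → 2
  ρ[v/z]((S ⋈[a=f] R)) → 2
E2 per-node cardinality:
  R → 6
  S → 6
  (R ⋈[f=a] S) → 2
  π[z,c,a,e,f,w]((R ⋈[f=a] S)) → 2
  ρ[v/z](π[z,c,a,e,f,w]((R ⋈[f=a] S))) → 2

E1 and E2 produce the same multiset:
v | c | a | e | f | w
r | 8 | 6 | 1 | 6 | p
r | 8 | 6 | 8 | 6 | q

yes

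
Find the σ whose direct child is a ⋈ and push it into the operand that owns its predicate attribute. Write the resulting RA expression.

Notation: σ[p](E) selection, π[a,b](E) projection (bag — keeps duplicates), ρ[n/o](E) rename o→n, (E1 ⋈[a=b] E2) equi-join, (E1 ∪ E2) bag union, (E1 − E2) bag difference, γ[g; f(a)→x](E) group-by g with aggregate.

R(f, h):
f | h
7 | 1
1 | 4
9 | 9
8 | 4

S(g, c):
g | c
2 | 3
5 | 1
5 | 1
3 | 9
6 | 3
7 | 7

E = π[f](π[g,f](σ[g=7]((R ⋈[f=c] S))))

σ filters on g, owned by the right side.
E' = π[f](π[g,f]((R ⋈[f=c] σ[g=7](S))))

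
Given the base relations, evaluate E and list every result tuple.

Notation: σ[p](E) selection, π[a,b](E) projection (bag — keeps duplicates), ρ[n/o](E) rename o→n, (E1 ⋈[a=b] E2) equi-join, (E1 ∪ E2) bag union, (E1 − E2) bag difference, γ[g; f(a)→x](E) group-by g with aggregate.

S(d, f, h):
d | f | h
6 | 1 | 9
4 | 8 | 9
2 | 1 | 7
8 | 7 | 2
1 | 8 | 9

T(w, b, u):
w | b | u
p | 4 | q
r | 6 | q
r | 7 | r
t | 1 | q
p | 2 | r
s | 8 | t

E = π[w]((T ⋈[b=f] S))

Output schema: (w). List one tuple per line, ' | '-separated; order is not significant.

Per-node cardinality:
  T → 6
  S → 5
  (T ⋈[b=f] S) → 5
  π[w]((T ⋈[b=f] S)) → 5

== RESULT ==
w
r
s
s
t
t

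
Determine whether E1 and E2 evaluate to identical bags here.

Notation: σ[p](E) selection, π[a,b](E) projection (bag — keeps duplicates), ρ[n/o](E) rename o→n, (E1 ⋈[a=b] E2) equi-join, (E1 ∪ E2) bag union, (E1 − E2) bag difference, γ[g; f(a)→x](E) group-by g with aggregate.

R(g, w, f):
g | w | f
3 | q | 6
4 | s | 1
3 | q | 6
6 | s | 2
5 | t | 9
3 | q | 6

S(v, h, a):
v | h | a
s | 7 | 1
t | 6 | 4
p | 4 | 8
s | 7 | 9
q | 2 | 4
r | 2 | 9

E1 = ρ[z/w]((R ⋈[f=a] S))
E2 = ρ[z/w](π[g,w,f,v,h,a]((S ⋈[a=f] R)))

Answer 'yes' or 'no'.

E1 row counts bottom-up:
  R → 6
  S → 6
  (R ⋈[f=a] S) → 3
  ρ[z/w]((R ⋈[f=a] S)) → 3
E2 row counts bottom-up:
  S → 6
  R → 6
  (S ⋈[a=f] R) → 3
  π[g,w,f,v,h,a]((S ⋈[a=f] R)) → 3
  ρ[z/w](π[g,w,f,v,h,a]((S ⋈[a=f] R))) → 3

E1 and E2 produce the same multiset:
g | z | f | v | h | a
4 | s | 1 | s | 7 | 1
5 | t | 9 | r | 2 | 9
5 | t | 9 | s | 7 | 9

yes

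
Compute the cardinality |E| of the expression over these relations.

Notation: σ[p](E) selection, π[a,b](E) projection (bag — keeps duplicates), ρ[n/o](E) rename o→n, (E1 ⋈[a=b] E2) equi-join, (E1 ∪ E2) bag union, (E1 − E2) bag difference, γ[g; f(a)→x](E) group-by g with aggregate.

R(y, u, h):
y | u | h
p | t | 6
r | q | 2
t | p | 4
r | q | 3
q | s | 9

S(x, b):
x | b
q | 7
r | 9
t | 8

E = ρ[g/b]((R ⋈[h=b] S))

Subexpression sizes:
  R → 5
  S → 3
  (R ⋈[h=b] S) → 1
  ρ[g/b]((R ⋈[h=b] S)) → 1

|E| = 1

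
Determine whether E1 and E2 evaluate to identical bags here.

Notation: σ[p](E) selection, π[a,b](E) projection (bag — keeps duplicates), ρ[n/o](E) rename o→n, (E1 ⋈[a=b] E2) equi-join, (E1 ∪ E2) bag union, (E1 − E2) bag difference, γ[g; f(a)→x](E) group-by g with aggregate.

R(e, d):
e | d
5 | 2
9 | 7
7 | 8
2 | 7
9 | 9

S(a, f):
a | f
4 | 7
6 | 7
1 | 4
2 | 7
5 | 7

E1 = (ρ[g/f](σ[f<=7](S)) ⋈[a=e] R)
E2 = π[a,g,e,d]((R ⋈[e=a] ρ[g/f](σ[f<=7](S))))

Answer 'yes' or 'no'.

E1 subexpression sizes:
  S → 5
  σ[f<=7](S) → 5
  ρ[g/f](σ[f<=7](S)) → 5
  R → 5
  (ρ[g/f](σ[f<=7](S)) ⋈[a=e] R) → 2
E2 subexpression sizes:
  R → 5
  S → 5
  σ[f<=7](S) → 5
  ρ[g/f](σ[f<=7](S)) → 5
  (R ⋈[e=a] ρ[g/f](σ[f<=7](S))) → 2
  π[a,g,e,d]((R ⋈[e=a] ρ[g/f](σ[f<=7](S)))) → 2

E1 and E2 produce the same multiset:
a | g | e | d
2 | 7 | 2 | 7
5 | 7 | 5 | 2

yes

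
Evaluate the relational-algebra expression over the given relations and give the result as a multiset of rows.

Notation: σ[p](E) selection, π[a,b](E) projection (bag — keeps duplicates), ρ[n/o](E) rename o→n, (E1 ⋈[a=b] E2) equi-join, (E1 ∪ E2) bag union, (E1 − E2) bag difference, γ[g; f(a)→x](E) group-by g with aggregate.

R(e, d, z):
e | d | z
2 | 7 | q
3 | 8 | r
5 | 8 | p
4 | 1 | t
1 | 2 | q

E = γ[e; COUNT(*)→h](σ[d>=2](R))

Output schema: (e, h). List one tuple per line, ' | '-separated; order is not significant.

Row counts bottom-up:
  R → 5
  σ[d>=2](R) → 4
  γ[e; COUNT(*)→h](σ[d>=2](R)) → 4

== RESULT ==
e | h
1 | 1
2 | 1
3 | 1
5 | 1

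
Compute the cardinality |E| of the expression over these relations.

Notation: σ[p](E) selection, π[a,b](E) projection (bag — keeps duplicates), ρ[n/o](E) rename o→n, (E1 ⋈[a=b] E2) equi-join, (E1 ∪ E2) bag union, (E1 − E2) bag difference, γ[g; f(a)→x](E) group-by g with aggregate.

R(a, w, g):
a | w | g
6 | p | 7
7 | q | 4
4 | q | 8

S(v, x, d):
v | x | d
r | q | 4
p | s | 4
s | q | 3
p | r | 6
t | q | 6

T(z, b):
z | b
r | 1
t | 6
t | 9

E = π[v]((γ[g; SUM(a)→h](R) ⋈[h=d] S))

Subexpression sizes:
  R → 3
  γ[g; SUM(a)→h](R) → 3
  S → 5
  (γ[g; SUM(a)→h](R) ⋈[h=d] S) → 4
  π[v]((γ[g; SUM(a)→h](R) ⋈[h=d] S)) → 4

|E| = 4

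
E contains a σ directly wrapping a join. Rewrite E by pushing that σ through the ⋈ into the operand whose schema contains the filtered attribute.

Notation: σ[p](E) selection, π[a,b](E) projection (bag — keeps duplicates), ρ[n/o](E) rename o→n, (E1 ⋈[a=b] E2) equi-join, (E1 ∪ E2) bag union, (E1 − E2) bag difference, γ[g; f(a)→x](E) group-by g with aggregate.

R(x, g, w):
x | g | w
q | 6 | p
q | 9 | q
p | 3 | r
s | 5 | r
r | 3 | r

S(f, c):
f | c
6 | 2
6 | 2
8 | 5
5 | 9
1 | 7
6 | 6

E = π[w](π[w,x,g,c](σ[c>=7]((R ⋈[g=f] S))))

σ filters on c, owned by the right side.
E' = π[w](π[w,x,g,c]((R ⋈[g=f] σ[c>=7](S))))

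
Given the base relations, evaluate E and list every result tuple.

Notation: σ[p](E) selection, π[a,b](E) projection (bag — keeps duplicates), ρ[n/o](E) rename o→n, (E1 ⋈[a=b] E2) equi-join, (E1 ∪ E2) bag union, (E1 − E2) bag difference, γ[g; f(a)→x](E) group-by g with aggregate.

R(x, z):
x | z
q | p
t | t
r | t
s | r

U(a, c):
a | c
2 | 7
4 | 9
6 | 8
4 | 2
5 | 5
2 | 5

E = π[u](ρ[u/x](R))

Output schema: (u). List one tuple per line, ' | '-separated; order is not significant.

Subexpression sizes:
  R → 4
  ρ[u/x](R) → 4
  π[u](ρ[u/x](R)) → 4

== RESULT ==
u
q
r
s
t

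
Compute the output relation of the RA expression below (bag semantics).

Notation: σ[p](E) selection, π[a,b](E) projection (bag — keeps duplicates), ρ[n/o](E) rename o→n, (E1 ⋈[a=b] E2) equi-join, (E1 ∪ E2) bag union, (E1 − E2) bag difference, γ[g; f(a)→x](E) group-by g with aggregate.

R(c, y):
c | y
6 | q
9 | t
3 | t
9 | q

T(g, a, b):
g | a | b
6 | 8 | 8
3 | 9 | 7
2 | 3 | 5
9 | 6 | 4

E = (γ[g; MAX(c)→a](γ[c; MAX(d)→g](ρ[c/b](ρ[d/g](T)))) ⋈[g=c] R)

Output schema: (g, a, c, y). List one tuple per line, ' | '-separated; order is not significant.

Subexpression sizes:
  T → 4
  ρ[d/g](T) → 4
  ρ[c/b](ρ[d/g](T)) → 4
  γ[c; MAX(d)→g](ρ[c/b](ρ[d/g](T))) → 4
  γ[g; MAX(c)→a](γ[c; MAX(d)→g](ρ[c/b](ρ[d/g](T)))) → 4
  R → 4
  (γ[g; MAX(c)→a](γ[c; MAX(d)→g](ρ[c/b](ρ[d/g](T)))) ⋈[g=c] R) → 4

== RESULT ==
g | a | c | y
3 | 7 | 3 | t
6 | 8 | 6 | q
9 | 4 | 9 | q
9 | 4 | 9 | t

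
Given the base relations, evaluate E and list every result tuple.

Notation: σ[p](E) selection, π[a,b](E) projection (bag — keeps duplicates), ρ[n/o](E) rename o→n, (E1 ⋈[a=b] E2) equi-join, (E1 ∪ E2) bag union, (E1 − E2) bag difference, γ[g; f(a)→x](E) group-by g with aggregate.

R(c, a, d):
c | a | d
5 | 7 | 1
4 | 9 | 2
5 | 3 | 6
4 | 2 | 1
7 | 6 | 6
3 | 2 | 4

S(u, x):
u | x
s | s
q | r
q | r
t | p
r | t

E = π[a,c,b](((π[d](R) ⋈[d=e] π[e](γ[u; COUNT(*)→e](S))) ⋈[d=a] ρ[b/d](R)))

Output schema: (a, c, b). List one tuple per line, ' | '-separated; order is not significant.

Row counts bottom-up:
  R → 6
  π[d](R) → 6
  S → 5
  γ[u; COUNT(*)→e](S) → 4
  π[e](γ[u; COUNT(*)→e](S)) → 4
  (π[d](R) ⋈[d=e] π[e](γ[u; COUNT(*)→e](S))) → 7
  R → 6
  ρ[b/d](R) → 6
  ((π[d](R) ⋈[d=e] π[e](γ[u; COUNT(*)→e](S))) ⋈[d=a] ρ[b/d](R)) → 2
  π[a,c,b](((π[d](R) ⋈[d=e] π[e](γ[u; COUNT(*)→e](S))) ⋈[d=a] ρ[b/d](R))) → 2

== RESULT ==
a | c | b
2 | 3 | 4
2 | 4 | 1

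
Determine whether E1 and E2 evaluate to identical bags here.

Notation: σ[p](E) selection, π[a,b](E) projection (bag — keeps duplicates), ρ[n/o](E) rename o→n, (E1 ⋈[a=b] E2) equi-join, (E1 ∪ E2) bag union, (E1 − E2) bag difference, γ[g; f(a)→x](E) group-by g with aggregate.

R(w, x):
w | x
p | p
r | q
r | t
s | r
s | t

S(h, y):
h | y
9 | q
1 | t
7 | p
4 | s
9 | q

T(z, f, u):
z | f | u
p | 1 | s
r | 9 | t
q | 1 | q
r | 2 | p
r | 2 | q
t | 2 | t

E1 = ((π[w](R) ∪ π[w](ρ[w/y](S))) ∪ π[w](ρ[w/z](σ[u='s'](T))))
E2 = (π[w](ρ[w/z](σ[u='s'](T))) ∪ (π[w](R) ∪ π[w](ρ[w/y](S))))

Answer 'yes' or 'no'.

E1 subexpression sizes:
  R → 5
  π[w](R) → 5
  S → 5
  ρ[w/y](S) → 5
  π[w](ρ[w/y](S)) → 5
  (π[w](R) ∪ π[w](ρ[w/y](S))) → 10
  T → 6
  σ[u='s'](T) → 1
  ρ[w/z](σ[u='s'](T)) → 1
  π[w](ρ[w/z](σ[u='s'](T))) → 1
  ((π[w](R) ∪ π[w](ρ[w/y](S))) ∪ π[w](ρ[w/z](σ[u='s'](T)))) → 11
E2 subexpression sizes:
  T → 6
  σ[u='s'](T) → 1
  ρ[w/z](σ[u='s'](T)) → 1
  π[w](ρ[w/z](σ[u='s'](T))) → 1
  R → 5
  π[w](R) → 5
  S → 5
  ρ[w/y](S) → 5
  π[w](ρ[w/y](S)) → 5
  (π[w](R) ∪ π[w](ρ[w/y](S))) → 10
  (π[w](ρ[w/z](σ[u='s'](T))) ∪ (π[w](R) ∪ π[w](ρ[w/y](S)))) → 11

E1 and E2 produce the same multiset:
w
p
p
p
q
q
r
r
s
s
s
t

yes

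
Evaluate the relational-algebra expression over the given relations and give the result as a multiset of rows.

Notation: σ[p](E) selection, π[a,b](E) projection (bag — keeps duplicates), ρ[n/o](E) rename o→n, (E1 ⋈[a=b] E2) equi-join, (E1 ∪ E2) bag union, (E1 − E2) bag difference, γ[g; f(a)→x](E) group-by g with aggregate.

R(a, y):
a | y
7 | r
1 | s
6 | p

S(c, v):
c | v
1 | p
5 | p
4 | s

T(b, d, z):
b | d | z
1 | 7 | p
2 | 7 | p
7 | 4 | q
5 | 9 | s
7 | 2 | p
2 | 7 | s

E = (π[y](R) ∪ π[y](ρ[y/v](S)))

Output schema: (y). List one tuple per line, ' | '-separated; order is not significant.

Stepwise |·|:
  R → 3
  π[y](R) → 3
  S → 3
  ρ[y/v](S) → 3
  π[y](ρ[y/v](S)) → 3
  (π[y](R) ∪ π[y](ρ[y/v](S))) → 6

== RESULT ==
y
p
p
p
r
s
s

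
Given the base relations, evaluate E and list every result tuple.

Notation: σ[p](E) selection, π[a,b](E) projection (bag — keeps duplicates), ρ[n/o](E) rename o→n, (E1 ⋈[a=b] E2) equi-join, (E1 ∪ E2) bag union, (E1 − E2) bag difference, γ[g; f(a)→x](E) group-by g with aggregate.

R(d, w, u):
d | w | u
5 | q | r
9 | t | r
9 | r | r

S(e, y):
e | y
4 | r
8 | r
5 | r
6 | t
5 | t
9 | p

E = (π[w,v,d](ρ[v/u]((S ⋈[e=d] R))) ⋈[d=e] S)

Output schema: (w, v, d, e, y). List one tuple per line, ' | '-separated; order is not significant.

Stepwise |·|:
  S → 6
  R → 3
  (S ⋈[e=d] R) → 4
  ρ[v/u]((S ⋈[e=d] R)) → 4
  π[w,v,d](ρ[v/u]((S ⋈[e=d] R))) → 4
  S → 6
  (π[w,v,d](ρ[v/u]((S ⋈[e=d] R))) ⋈[d=e] S) → 6

== RESULT ==
w | v | d | e | y
q | r | 5 | 5 | r
q | r | 5 | 5 | r
q | r | 5 | 5 | t
q | r | 5 | 5 | t
r | r | 9 | 9 | p
t | r | 9 | 9 | p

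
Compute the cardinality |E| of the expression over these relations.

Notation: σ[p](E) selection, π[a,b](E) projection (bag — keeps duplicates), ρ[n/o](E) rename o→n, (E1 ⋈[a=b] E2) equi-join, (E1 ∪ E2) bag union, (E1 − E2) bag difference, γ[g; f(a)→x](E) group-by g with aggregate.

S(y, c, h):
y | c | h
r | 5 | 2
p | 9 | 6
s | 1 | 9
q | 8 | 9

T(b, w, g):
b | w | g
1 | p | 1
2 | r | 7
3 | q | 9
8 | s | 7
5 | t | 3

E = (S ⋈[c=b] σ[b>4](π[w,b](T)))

Per-node cardinality:
  S → 4
  T → 5
  π[w,b](T) → 5
  σ[b>4](π[w,b](T)) → 2
  (S ⋈[c=b] σ[b>4](π[w,b](T))) → 2

|E| = 2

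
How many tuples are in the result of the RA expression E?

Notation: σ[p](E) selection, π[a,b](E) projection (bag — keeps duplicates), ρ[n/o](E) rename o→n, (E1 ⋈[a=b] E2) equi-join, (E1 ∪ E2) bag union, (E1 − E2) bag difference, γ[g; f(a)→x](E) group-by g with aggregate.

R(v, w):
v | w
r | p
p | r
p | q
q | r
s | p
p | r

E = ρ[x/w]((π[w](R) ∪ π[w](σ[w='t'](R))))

Row counts bottom-up:
  R → 6
  π[w](R) → 6
  R → 6
  σ[w='t'](R) → 0
  π[w](σ[w='t'](R)) → 0
  (π[w](R) ∪ π[w](σ[w='t'](R))) → 6
  ρ[x/w]((π[w](R) ∪ π[w](σ[w='t'](R)))) → 6

|E| = 6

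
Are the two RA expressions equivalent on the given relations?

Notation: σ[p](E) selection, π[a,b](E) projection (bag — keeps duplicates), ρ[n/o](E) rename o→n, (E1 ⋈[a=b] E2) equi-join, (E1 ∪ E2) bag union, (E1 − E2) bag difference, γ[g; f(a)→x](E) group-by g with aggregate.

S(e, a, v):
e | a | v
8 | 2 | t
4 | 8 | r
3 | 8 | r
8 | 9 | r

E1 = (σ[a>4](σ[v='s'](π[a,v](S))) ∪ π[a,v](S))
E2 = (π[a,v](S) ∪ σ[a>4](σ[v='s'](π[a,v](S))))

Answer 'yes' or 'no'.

E1 stepwise |·|:
  S → 4
  π[a,v](S) → 4
  σ[v='s'](π[a,v](S)) → 0
  σ[a>4](σ[v='s'](π[a,v](S))) → 0
  S → 4
  π[a,v](S) → 4
  (σ[a>4](σ[v='s'](π[a,v](S))) ∪ π[a,v](S)) → 4
E2 stepwise |·|:
  S → 4
  π[a,v](S) → 4
  S → 4
  π[a,v](S) → 4
  σ[v='s'](π[a,v](S)) → 0
  σ[a>4](σ[v='s'](π[a,v](S))) → 0
  (π[a,v](S) ∪ σ[a>4](σ[v='s'](π[a,v](S)))) → 4

E1 and E2 produce the same multiset:
a | v
2 | t
8 | r
8 | r
9 | r

yes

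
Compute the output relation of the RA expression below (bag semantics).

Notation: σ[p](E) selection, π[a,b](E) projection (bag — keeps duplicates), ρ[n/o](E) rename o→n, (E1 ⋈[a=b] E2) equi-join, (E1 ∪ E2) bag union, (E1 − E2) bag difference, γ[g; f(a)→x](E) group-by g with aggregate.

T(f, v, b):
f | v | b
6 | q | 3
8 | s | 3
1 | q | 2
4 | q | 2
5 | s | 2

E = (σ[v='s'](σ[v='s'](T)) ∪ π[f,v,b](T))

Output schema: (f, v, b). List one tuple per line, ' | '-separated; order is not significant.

Subexpression sizes:
  T → 5
  σ[v='s'](T) → 2
  σ[v='s'](σ[v='s'](T)) → 2
  T → 5
  π[f,v,b](T) → 5
  (σ[v='s'](σ[v='s'](T)) ∪ π[f,v,b](T)) → 7

== RESULT ==
f | v | b
1 | q | 2
4 | q | 2
5 | s | 2
5 | s | 2
6 | q | 3
8 | s | 3
8 | s | 3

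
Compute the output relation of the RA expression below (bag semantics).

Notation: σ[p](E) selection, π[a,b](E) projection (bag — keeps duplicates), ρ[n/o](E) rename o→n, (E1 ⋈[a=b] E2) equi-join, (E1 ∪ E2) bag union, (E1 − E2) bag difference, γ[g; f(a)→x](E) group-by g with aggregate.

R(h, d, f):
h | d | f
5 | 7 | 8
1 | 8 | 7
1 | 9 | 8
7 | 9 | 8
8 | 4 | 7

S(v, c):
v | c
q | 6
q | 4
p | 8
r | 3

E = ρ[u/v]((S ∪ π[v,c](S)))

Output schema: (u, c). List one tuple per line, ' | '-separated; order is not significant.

Stepwise |·|:
  S → 4
  S → 4
  π[v,c](S) → 4
  (S ∪ π[v,c](S)) → 8
  ρ[u/v]((S ∪ π[v,c](S))) → 8

== RESULT ==
u | c
p | 8
p | 8
q | 4
q | 4
q | 6
q | 6
r | 3
r | 3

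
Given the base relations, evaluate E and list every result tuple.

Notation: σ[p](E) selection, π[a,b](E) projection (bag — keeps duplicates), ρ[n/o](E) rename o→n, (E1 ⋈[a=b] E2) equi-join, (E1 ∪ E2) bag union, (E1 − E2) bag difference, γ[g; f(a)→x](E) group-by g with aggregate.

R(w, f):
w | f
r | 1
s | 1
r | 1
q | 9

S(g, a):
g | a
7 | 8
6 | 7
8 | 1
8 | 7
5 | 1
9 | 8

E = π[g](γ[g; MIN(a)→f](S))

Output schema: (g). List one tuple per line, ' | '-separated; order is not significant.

Row counts bottom-up:
  S → 6
  γ[g; MIN(a)→f](S) → 5
  π[g](γ[g; MIN(a)→f](S)) → 5

== RESULT ==
g
5
6
7
8
9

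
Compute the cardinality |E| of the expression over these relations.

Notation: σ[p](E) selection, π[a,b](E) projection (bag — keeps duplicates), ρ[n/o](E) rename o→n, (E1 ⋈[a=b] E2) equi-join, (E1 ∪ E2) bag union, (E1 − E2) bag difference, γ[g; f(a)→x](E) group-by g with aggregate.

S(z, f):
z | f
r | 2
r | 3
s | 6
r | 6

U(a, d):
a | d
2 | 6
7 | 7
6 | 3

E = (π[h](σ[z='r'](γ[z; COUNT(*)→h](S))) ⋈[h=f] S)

Per-node cardinality:
  S → 4
  γ[z; COUNT(*)→h](S) → 2
  σ[z='r'](γ[z; COUNT(*)→h](S)) → 1
  π[h](σ[z='r'](γ[z; COUNT(*)→h](S))) → 1
  S → 4
  (π[h](σ[z='r'](γ[z; COUNT(*)→h](S))) ⋈[h=f] S) → 1

|E| = 1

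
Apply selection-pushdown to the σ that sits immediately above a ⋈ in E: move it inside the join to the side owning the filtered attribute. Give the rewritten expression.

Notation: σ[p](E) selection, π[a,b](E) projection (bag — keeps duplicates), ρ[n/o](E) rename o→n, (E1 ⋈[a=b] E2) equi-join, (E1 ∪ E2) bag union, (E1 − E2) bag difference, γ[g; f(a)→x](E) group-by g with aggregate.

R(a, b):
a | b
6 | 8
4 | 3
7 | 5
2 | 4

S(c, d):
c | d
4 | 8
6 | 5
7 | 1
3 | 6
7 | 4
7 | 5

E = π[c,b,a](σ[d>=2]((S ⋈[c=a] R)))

σ filters on d, owned by the left side.
E' = π[c,b,a]((σ[d>=2](S) ⋈[c=a] R))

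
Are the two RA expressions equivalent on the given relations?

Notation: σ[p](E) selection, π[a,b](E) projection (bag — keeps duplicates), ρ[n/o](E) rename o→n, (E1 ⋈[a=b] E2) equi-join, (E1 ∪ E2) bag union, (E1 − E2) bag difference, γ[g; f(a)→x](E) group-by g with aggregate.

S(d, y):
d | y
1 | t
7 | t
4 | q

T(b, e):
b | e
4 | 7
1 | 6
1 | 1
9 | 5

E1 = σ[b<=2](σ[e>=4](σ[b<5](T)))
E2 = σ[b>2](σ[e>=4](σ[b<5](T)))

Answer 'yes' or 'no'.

E1 per-node cardinality:
  T → 4
  σ[b<5](T) → 3
  σ[e>=4](σ[b<5](T)) → 2
  σ[b<=2](σ[e>=4](σ[b<5](T))) → 1
E2 per-node cardinality:
  T → 4
  σ[b<5](T) → 3
  σ[e>=4](σ[b<5](T)) → 2
  σ[b>2](σ[e>=4](σ[b<5](T))) → 1

E1 result:
b | e
1 | 6
E2 result:
b | e
4 | 7
Witness: (1, 6) appears 1× in E1 but 0× in E2.

no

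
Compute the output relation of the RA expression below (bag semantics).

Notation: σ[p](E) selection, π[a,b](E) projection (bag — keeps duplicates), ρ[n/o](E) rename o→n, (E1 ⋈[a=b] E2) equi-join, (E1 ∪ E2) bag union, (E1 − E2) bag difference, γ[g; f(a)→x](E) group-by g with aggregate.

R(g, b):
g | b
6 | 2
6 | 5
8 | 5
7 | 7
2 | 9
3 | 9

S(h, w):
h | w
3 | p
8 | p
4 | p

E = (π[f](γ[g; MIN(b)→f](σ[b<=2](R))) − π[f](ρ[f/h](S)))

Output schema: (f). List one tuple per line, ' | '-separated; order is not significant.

Stepwise |·|:
  R → 6
  σ[b<=2](R) → 1
  γ[g; MIN(b)→f](σ[b<=2](R)) → 1
  π[f](γ[g; MIN(b)→f](σ[b<=2](R))) → 1
  S → 3
  ρ[f/h](S) → 3
  π[f](ρ[f/h](S)) → 3
  (π[f](γ[g; MIN(b)→f](σ[b<=2](R))) − π[f](ρ[f/h](S))) → 1

== RESULT ==
f
2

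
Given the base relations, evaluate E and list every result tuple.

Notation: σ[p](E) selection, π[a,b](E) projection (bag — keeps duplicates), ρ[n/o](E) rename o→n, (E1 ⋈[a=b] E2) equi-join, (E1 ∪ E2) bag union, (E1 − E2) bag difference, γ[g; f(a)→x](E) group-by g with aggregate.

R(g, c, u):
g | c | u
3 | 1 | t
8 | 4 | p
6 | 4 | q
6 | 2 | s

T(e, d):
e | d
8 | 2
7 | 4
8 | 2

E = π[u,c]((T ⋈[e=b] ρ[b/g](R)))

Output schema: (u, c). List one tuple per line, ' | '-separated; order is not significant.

Row counts bottom-up:
  T → 3
  R → 4
  ρ[b/g](R) → 4
  (T ⋈[e=b] ρ[b/g](R)) → 2
  π[u,c]((T ⋈[e=b] ρ[b/g](R))) → 2

== RESULT ==
u | c
p | 4
p | 4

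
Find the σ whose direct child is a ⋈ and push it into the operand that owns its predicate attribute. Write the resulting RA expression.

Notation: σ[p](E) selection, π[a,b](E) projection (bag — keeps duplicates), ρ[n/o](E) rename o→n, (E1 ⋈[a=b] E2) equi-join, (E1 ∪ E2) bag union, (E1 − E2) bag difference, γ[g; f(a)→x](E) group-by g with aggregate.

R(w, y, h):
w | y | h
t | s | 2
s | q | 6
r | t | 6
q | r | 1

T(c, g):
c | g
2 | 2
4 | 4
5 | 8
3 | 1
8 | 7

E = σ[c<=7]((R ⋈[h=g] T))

σ filters on c, owned by the right side.
E' = (R ⋈[h=g] σ[c<=7](T))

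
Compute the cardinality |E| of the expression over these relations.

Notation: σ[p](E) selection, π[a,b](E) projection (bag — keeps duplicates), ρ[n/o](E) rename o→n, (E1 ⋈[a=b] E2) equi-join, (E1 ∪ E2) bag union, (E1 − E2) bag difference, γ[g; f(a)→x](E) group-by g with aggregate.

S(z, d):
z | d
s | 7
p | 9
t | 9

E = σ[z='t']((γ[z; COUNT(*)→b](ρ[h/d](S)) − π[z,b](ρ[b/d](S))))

Stepwise |·|:
  S → 3
  ρ[h/d](S) → 3
  γ[z; COUNT(*)→b](ρ[h/d](S)) → 3
  S → 3
  ρ[b/d](S) → 3
  π[z,b](ρ[b/d](S)) → 3
  (γ[z; COUNT(*)→b](ρ[h/d](S)) − π[z,b](ρ[b/d](S))) → 3
  σ[z='t']((γ[z; COUNT(*)→b](ρ[h/d](S)) − π[z,b](ρ[b/d](S)))) → 1

|E| = 1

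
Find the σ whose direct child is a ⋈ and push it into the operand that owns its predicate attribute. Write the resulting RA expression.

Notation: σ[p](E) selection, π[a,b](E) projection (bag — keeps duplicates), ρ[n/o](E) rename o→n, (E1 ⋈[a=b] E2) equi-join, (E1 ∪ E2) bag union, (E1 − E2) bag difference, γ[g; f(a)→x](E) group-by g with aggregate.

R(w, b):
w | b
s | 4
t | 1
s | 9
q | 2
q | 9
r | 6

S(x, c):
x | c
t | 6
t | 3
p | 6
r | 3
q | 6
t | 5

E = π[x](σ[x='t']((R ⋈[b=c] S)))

σ filters on x, owned by the right side.
E' = π[x]((R ⋈[b=c] σ[x='t'](S)))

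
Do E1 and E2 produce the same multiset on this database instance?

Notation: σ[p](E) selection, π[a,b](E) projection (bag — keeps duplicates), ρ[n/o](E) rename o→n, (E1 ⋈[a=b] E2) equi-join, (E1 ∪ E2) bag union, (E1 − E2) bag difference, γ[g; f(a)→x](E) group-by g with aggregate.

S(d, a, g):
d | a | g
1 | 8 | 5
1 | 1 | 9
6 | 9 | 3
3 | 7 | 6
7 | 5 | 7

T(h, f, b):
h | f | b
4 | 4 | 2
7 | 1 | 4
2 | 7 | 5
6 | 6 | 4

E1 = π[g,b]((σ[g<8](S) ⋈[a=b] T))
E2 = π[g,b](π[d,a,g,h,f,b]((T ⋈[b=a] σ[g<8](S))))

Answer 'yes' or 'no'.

E1 stepwise |·|:
  S → 5
  σ[g<8](S) → 4
  T → 4
  (σ[g<8](S) ⋈[a=b] T) → 1
  π[g,b]((σ[g<8](S) ⋈[a=b] T)) → 1
E2 stepwise |·|:
  T → 4
  S → 5
  σ[g<8](S) → 4
  (T ⋈[b=a] σ[g<8](S)) → 1
  π[d,a,g,h,f,b]((T ⋈[b=a] σ[g<8](S))) → 1
  π[g,b](π[d,a,g,h,f,b]((T ⋈[b=a] σ[g<8](S)))) → 1

E1 and E2 produce the same multiset:
g | b
7 | 5

yes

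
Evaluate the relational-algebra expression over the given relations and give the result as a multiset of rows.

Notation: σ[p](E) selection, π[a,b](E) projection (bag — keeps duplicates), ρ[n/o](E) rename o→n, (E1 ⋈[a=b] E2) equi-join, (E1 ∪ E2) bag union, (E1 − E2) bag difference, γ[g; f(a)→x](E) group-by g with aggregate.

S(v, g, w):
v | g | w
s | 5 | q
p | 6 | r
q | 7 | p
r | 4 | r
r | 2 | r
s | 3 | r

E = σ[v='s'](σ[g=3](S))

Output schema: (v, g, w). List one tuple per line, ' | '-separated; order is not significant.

Subexpression sizes:
  S → 6
  σ[g=3](S) → 1
  σ[v='s'](σ[g=3](S)) → 1

== RESULT ==
v | g | w
s | 3 | r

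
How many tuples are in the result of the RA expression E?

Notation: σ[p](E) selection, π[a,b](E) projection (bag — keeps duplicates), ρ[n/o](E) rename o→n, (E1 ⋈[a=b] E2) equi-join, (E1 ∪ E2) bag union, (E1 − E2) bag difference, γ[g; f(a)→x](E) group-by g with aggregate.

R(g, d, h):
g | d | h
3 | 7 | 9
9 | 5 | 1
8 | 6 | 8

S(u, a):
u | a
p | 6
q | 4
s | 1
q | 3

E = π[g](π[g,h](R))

Row counts bottom-up:
  R → 3
  π[g,h](R) → 3
  π[g](π[g,h](R)) → 3

|E| = 3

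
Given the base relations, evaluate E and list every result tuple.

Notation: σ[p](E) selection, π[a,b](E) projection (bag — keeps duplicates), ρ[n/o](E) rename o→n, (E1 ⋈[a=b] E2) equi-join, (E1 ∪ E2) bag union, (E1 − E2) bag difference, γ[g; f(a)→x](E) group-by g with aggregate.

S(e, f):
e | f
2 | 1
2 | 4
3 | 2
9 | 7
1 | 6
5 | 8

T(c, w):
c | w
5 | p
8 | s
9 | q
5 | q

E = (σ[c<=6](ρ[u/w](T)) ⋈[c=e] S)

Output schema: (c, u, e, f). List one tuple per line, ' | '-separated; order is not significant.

Row counts bottom-up:
  T → 4
  ρ[u/w](T) → 4
  σ[c<=6](ρ[u/w](T)) → 2
  S → 6
  (σ[c<=6](ρ[u/w](T)) ⋈[c=e] S) → 2

== RESULT ==
c | u | e | f
5 | p | 5 | 8
5 | q | 5 | 8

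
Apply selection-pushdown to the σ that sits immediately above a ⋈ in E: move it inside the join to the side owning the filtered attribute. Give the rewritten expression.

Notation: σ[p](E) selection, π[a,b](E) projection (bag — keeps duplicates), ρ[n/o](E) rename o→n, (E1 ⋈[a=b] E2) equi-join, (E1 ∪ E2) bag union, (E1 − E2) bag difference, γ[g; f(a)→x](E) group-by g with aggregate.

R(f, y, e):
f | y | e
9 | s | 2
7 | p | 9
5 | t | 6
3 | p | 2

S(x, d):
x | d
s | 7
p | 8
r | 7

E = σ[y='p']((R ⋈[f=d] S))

σ filters on y, owned by the left side.
E' = (σ[y='p'](R) ⋈[f=d] S)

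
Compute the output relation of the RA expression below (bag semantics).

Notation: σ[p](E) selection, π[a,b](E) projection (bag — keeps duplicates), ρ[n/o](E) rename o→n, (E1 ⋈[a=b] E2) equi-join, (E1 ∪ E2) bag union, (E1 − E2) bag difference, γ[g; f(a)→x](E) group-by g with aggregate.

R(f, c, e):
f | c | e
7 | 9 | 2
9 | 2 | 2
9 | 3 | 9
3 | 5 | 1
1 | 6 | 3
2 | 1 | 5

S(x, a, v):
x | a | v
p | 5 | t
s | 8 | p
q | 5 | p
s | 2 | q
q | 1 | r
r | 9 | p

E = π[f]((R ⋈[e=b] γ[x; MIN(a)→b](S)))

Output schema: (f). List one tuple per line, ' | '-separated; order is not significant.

Row counts bottom-up:
  R → 6
  S → 6
  γ[x; MIN(a)→b](S) → 4
  (R ⋈[e=b] γ[x; MIN(a)→b](S)) → 5
  π[f]((R ⋈[e=b] γ[x; MIN(a)→b](S))) → 5

== RESULT ==
f
2
3
7
9
9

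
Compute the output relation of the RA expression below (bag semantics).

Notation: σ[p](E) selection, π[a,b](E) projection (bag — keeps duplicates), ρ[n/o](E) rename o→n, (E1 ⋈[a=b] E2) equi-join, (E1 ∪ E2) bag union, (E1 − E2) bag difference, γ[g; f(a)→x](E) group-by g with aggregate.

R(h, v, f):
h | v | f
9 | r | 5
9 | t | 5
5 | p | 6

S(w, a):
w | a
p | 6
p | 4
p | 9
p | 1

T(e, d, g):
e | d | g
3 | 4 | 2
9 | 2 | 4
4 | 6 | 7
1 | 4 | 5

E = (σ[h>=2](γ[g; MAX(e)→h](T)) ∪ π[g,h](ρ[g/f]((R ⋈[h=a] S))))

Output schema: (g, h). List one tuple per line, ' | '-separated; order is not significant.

Stepwise |·|:
  T → 4
  γ[g; MAX(e)→h](T) → 4
  σ[h>=2](γ[g; MAX(e)→h](T)) → 3
  R → 3
  S → 4
  (R ⋈[h=a] S) → 2
  ρ[g/f]((R ⋈[h=a] S)) → 2
  π[g,h](ρ[g/f]((R ⋈[h=a] S))) → 2
  (σ[h>=2](γ[g; MAX(e)→h](T)) ∪ π[g,h](ρ[g/f]((R ⋈[h=a] S)))) → 5

== RESULT ==
g | h
2 | 3
4 | 9
5 | 9
5 | 9
7 | 4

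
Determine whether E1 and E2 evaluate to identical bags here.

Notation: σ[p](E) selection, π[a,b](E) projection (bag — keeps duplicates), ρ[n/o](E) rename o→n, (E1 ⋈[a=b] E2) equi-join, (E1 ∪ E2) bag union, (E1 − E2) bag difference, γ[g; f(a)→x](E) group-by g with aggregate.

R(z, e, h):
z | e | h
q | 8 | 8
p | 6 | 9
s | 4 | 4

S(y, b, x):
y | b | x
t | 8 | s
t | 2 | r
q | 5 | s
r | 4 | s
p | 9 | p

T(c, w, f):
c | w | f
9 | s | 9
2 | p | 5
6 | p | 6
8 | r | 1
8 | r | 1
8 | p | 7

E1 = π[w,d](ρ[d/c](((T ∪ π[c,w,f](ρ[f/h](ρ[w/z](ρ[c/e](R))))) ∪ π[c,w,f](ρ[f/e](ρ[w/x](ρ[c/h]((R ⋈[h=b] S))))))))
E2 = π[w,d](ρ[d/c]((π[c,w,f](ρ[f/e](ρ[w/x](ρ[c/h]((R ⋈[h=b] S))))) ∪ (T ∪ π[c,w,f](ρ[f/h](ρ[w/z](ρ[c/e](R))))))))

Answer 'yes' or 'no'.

E1 subexpression sizes:
  T → 6
  R → 3
  ρ[c/e](R) → 3
  ρ[w/z](ρ[c/e](R)) → 3
  ρ[f/h](ρ[w/z](ρ[c/e](R))) → 3
  π[c,w,f](ρ[f/h](ρ[w/z](ρ[c/e](R)))) → 3
  (T ∪ π[c,w,f](ρ[f/h](ρ[w/z](ρ[c/e](R))))) → 9
  R → 3
  S → 5
  (R ⋈[h=b] S) → 3
  ρ[c/h]((R ⋈[h=b] S)) → 3
  ρ[w/x](ρ[c/h]((R ⋈[h=b] S))) → 3
  ρ[f/e](ρ[w/x](ρ[c/h]((R ⋈[h=b] S)))) → 3
  π[c,w,f](ρ[f/e](ρ[w/x](ρ[c/h]((R ⋈[h=b] S))))) → 3
  ((T ∪ π[c,w,f](ρ[f/h](ρ[w/z](ρ[c/e](R))))) ∪ π[c,w,f](ρ[f/e](ρ[w/x](ρ[c/h]((R ⋈[h=b] S)))))) → 12
  ρ[d/c](((T ∪ π[c,w,f](ρ[f/h](ρ[w/z](ρ[c/e](R))))) ∪ π[c,w,f](ρ[f/e](ρ[w/x](ρ[c/h]((R ⋈[h=b] S))))))) → 12
  π[w,d](ρ[d/c](((T ∪ π[c,w,f](ρ[f/h](ρ[w/z](ρ[c/e](R))))) ∪ π[c,w,f](ρ[f/e](ρ[w/x](ρ[c/h]((R ⋈[h=b] S)))))))) → 12
E2 subexpression sizes:
  R → 3
  S → 5
  (R ⋈[h=b] S) → 3
  ρ[c/h]((R ⋈[h=b] S)) → 3
  ρ[w/x](ρ[c/h]((R ⋈[h=b] S))) → 3
  ρ[f/e](ρ[w/x](ρ[c/h]((R ⋈[h=b] S)))) → 3
  π[c,w,f](ρ[f/e](ρ[w/x](ρ[c/h]((R ⋈[h=b] S))))) → 3
  T → 6
  R → 3
  ρ[c/e](R) → 3
  ρ[w/z](ρ[c/e](R)) → 3
  ρ[f/h](ρ[w/z](ρ[c/e](R))) → 3
  π[c,w,f](ρ[f/h](ρ[w/z](ρ[c/e](R)))) → 3
  (T ∪ π[c,w,f](ρ[f/h](ρ[w/z](ρ[c/e](R))))) → 9
  (π[c,w,f](ρ[f/e](ρ[w/x](ρ[c/h]((R ⋈[h=b] S))))) ∪ (T ∪ π[c,w,f](ρ[f/h](ρ[w/z](ρ[c/e](R)))))) → 12
  ρ[d/c]((π[c,w,f](ρ[f/e](ρ[w/x](ρ[c/h]((R ⋈[h=b] S))))) ∪ (T ∪ π[c,w,f](ρ[f/h](ρ[w/z](ρ[c/e](R))))))) → 12
  π[w,d](ρ[d/c]((π[c,w,f](ρ[f/e](ρ[w/x](ρ[c/h]((R ⋈[h=b] S))))) ∪ (T ∪ π[c,w,f](ρ[f/h](ρ[w/z](ρ[c/e](R)))))))) → 12

E1 and E2 produce the same multiset:
w | d
p | 2
p | 6
p | 6
p | 8
p | 9
q | 8
r | 8
r | 8
s | 4
s | 4
s | 8
s | 9

yes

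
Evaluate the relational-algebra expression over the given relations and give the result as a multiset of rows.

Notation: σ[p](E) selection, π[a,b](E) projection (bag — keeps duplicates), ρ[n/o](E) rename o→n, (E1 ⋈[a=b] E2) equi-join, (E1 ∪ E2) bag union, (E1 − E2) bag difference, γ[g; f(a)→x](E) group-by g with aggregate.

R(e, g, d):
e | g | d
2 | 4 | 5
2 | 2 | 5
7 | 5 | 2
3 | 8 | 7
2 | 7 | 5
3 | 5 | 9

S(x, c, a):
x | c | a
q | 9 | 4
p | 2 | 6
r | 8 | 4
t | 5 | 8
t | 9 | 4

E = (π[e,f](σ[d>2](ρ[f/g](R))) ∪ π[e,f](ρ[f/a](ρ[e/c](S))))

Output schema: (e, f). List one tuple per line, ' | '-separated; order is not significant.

Subexpression sizes:
  R → 6
  ρ[f/g](R) → 6
  σ[d>2](ρ[f/g](R)) → 5
  π[e,f](σ[d>2](ρ[f/g](R))) → 5
  S → 5
  ρ[e/c](S) → 5
  ρ[f/a](ρ[e/c](S)) → 5
  π[e,f](ρ[f/a](ρ[e/c](S))) → 5
  (π[e,f](σ[d>2](ρ[f/g](R))) ∪ π[e,f](ρ[f/a](ρ[e/c](S)))) → 10

== RESULT ==
e | f
2 | 2
2 | 4
2 | 6
2 | 7
3 | 5
3 | 8
5 | 8
8 | 4
9 | 4
9 | 4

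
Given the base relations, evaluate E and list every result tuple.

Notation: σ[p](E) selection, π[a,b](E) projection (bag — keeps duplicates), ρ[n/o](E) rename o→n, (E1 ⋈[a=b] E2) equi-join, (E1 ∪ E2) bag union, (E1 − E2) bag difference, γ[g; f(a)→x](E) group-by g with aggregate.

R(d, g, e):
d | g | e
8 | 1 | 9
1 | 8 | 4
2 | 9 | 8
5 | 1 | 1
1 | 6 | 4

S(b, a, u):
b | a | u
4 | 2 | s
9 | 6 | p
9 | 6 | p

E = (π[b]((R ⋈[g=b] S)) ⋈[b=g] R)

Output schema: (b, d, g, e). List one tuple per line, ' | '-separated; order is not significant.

Stepwise |·|:
  R → 5
  S → 3
  (R ⋈[g=b] S) → 2
  π[b]((R ⋈[g=b] S)) → 2
  R → 5
  (π[b]((R ⋈[g=b] S)) ⋈[b=g] R) → 2

== RESULT ==
b | d | g | e
9 | 2 | 9 | 8
9 | 2 | 9 | 8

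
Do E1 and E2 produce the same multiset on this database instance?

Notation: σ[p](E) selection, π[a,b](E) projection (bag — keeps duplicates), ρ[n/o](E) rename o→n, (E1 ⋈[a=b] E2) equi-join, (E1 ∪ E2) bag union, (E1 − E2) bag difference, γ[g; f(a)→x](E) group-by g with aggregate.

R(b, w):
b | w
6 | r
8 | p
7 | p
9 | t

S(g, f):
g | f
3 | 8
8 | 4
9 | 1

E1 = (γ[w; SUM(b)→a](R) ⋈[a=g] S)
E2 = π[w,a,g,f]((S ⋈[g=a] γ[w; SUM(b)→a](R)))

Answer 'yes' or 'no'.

E1 stepwise |·|:
  R → 4
  γ[w; SUM(b)→a](R) → 3
  S → 3
  (γ[w; SUM(b)→a](R) ⋈[a=g] S) → 1
E2 stepwise |·|:
  S → 3
  R → 4
  γ[w; SUM(b)→a](R) → 3
  (S ⋈[g=a] γ[w; SUM(b)→a](R)) → 1
  π[w,a,g,f]((S ⋈[g=a] γ[w; SUM(b)→a](R))) → 1

E1 and E2 produce the same multiset:
w | a | g | f
t | 9 | 9 | 1

yes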